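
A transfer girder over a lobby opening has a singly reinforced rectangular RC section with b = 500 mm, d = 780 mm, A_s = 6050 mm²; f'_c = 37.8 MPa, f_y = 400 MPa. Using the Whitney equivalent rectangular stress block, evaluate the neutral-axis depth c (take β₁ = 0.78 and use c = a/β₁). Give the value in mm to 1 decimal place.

T = A_s f_y = 6050 × 400 = 2420000 N = 2420 kN.
Setting C = 0.85 f'_c a b equal to T: a = 2420000/(0.85 × 37.8 × 500) = 150.638 mm.
With β₁ = 0.78, c = a/β₁ = 150.638/0.78 = 193.1 mm.

c ≈ 193.1 mm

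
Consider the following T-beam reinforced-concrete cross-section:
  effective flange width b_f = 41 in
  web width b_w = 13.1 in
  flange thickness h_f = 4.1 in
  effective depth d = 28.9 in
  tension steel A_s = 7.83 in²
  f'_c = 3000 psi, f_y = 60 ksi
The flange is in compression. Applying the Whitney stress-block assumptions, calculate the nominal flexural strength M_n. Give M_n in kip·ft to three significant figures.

Tension: T = A_s f_y = 7.83 × 60 = 469.8 kips.
Try a within the flange: a = T/(0.85 f'_c b_f) = 469.8/(0.85 × 3 × 41) = 4.494 in.
a = 4.494 > h_f = 4.1 in: the block extends into the web. Split into flange-overhang and web parts.
C_f = 0.85 f'_c (b_f − b_w) h_f = 0.85 × 3 × (41 − 13.1) × 4.1 = 291.7 kips.
Remaining web compression depth: a_w = (T − C_f)/(0.85 f'_c b_w) = (469.8 − 291.7)/(0.85 × 3 × 13.1) = 5.332 in.
M_n = C_f(d − h_f/2) + (T − C_f)(d − a_w/2) = 291.7 × (28.9 − 2.05) + 178.1 × (28.9 − 2.666) = 7832.1 + 4672.3 = 12504.4 kip·in.
M_n = 12504.4/12 = 1042.03 kip·ft.

M_n ≈ 1040 kip·ft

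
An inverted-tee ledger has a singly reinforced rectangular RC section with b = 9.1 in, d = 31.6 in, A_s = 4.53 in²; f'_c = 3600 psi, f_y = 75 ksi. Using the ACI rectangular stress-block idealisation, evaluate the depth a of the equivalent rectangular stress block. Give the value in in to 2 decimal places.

a ≈ 12.20 in

T = A_s f_y = 4.53 × 75 = 339.75 kips.
a = T/(0.85 f'_c b) = 339.75/(0.85 × 3.6 × 9.1) = 12.20 in.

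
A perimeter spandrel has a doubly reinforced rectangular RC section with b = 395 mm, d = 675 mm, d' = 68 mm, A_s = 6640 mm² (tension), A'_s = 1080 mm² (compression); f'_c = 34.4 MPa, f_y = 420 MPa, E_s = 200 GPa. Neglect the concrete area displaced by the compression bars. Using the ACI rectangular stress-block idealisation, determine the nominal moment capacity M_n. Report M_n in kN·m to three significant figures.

M_n ≈ 1620 kN·m

Assume both tension and compression steel yield.
Net tension couple steel: A_s − A'_s = 5560 mm².
a = (A_s − A'_s) f_y / (0.85 f'_c b) = 2335200/(0.85 × 34.4 × 395) = 202.19 mm.
c = a/β₁ = 202.19/0.804 = 251.48 mm; ε'_s = 0.003(c − d')/c = 0.0022 ≥ f_y/E_s = 0.0021, so compression steel does yield.
M_n = (A_s − A'_s) f_y (d − a/2) + A'_s f_y (d − d') = [2335200 × (675 − 101.095) + 453600 × (675 − 68)] × 10⁻⁶ = 1340.18 + 275.34 = 1615.52 kN·m.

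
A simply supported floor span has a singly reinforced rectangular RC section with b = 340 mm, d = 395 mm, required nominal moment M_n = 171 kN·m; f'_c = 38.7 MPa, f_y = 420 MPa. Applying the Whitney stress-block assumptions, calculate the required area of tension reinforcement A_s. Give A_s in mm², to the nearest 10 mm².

A_s ≈ 1090 mm²

With M_n = 0.85 f'_c a b (d − a/2), solve the quadratic for a:
a = d − √(d² − 2M_n/(0.85 f'_c b)) = 395 − √(395² − 2 × 171×10⁶/(0.85 × 38.7 × 340)) = 40.82 mm.
A_s = 0.85 f'_c a b / f_y = 0.85 × 38.7 × 40.82 × 340 / 420 = 1087.0 mm².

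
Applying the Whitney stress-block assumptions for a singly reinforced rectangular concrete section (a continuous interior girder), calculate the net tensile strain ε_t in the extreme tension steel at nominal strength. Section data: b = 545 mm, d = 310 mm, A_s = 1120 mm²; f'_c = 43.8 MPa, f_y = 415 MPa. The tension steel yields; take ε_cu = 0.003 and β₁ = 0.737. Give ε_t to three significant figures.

ε_t ≈ 0.0269

a = A_s f_y/(0.85 f'_c b) = 22.91 mm.
β₁ = 0.737, so c = a/β₁ = 22.91/0.737 = 31.09 mm.
From the linear strain diagram with ε_cu = 0.003: ε_t = 0.003 (d − c)/c = 0.003 × (310 − 31.09)/31.09 = 0.0269.
Since ε_t ≥ 0.005, the section is tension-controlled.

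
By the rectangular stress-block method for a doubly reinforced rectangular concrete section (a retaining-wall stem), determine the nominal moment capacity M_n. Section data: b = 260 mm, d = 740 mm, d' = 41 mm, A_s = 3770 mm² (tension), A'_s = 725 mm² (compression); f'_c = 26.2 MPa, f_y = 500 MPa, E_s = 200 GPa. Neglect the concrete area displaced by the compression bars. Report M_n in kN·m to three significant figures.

Assume both tension and compression steel yield.
Net tension couple steel: A_s − A'_s = 3045 mm².
a = (A_s − A'_s) f_y / (0.85 f'_c b) = 1522500/(0.85 × 26.2 × 260) = 262.94 mm.
c = a/β₁ = 262.94/0.85 = 309.34 mm; ε'_s = 0.003(c − d')/c = 0.0026 ≥ f_y/E_s = 0.0025, so compression steel does yield.
M_n = (A_s − A'_s) f_y (d − a/2) + A'_s f_y (d − d') = [1522500 × (740 − 131.47) + 362500 × (740 − 41)] × 10⁻⁶ = 926.49 + 253.39 = 1179.88 kN·m.

M_n ≈ 1180 kN·m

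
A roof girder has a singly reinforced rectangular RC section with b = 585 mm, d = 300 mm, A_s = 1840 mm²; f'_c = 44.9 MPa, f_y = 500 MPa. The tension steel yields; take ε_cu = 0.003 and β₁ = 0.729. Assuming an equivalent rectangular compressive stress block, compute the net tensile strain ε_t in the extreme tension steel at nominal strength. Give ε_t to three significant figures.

a = A_s f_y/(0.85 f'_c b) = 41.21 mm.
β₁ = 0.729, so c = a/β₁ = 41.21/0.729 = 56.53 mm.
From the linear strain diagram with ε_cu = 0.003: ε_t = 0.003 (d − c)/c = 0.003 × (300 − 56.53)/56.53 = 0.0129.
Since ε_t ≥ 0.005, the section is tension-controlled.

ε_t ≈ 0.0129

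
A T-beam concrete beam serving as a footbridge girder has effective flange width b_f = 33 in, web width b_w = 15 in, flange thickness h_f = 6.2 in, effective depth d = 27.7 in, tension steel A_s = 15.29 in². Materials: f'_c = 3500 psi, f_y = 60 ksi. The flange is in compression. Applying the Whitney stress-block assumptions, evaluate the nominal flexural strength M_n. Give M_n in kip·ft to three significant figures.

M_n ≈ 1710 kip·ft

Tension: T = A_s f_y = 15.29 × 60 = 917.4 kips.
Try a within the flange: a = T/(0.85 f'_c b_f) = 917.4/(0.85 × 3.5 × 33) = 9.345 in.
a = 9.345 > h_f = 6.2 in: the block extends into the web. Split into flange-overhang and web parts.
C_f = 0.85 f'_c (b_f − b_w) h_f = 0.85 × 3.5 × (33 − 15) × 6.2 = 332.0 kips.
Remaining web compression depth: a_w = (T − C_f)/(0.85 f'_c b_w) = (917.4 − 332.0)/(0.85 × 3.5 × 15) = 13.118 in.
M_n = C_f(d − h_f/2) + (T − C_f)(d − a_w/2) = 332.0 × (27.7 − 3.1) + 585.4 × (27.7 − 6.559) = 8167.2 + 12375.9 = 20543.1 kip·in.
M_n = 20543.1/12 = 1711.93 kip·ft.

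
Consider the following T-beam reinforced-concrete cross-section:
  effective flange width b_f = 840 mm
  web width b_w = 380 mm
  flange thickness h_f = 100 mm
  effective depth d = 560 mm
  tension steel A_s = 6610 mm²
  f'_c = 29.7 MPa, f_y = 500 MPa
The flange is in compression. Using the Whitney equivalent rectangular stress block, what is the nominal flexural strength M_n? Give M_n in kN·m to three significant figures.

M_n ≈ 1550 kN·m

Tension: T = A_s f_y = 6610 × 500 = 3305000 N.
Try a within the flange: a = T/(0.85 f'_c b_f) = 3305000/(0.85 × 29.7 × 840) = 155.85 mm.
a = 155.85 > h_f = 100 mm: the block extends into the web. Split into flange-overhang and web parts.
C_f = 0.85 f'_c (b_f − b_w) h_f = 0.85 × 29.7 × (840 − 380) × 100 = 1161270 N.
Remaining web compression depth: a_w = (T − C_f)/(0.85 f'_c b_w) = (3305000 − 1161270)/(0.85 × 29.7 × 380) = 223.47 mm.
M_n = C_f(d − h_f/2) + (T − C_f)(d − a_w/2) = 1161270 × (560 − 50) + 2143730 × (560 − 111.735) = 592.25 + 960.96 = 1553.21 × 10⁶ N·mm.
M_n = 1553.21 kN·m.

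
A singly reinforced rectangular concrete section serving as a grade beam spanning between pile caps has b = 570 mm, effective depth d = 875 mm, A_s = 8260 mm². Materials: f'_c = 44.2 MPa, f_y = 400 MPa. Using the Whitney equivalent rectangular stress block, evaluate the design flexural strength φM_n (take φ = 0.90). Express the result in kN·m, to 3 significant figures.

φM_n ≈ 2370 kN·m

T = A_s f_y = 8260 × 400 = 3304000 N = 3304 kN.
From C = T: a = T/(0.85 f'_c b) = 3304000/(0.85 × 44.2 × 570) = 154.29 mm.
M_n = T(d − a/2) = 3304 kN × (875 − 77.145) mm = 2636.11 kN·m.
φM_n = 0.90 × 2636.11 = 2372.50 kN·m.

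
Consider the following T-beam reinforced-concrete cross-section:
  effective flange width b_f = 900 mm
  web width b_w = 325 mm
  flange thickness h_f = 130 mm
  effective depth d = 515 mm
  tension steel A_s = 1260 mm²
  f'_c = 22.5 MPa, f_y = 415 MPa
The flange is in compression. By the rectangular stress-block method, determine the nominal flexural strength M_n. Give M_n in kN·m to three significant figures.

M_n ≈ 261 kN·m

Tension: T = A_s f_y = 1260 × 415 = 522900 N.
Try a within the flange: a = T/(0.85 f'_c b_f) = 522900/(0.85 × 22.5 × 900) = 30.38 mm.
Since a = 30.38 ≤ h_f = 130 mm, the stress block lies entirely in the flange; analyse as a rectangular beam of width b_f.
M_n = T(d − a/2) = 522900 × (515 − 15.19) = 261.35 × 10⁶ N·mm.
M_n = 261.35 kN·m.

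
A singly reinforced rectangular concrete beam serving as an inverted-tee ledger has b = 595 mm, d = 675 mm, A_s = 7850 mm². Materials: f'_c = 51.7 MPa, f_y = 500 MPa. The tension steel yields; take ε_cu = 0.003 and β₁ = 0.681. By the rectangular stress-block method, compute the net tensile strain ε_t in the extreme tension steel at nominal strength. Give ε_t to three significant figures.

a = A_s f_y/(0.85 f'_c b) = 150.11 mm.
β₁ = 0.681, so c = a/β₁ = 150.11/0.681 = 220.43 mm.
From the linear strain diagram with ε_cu = 0.003: ε_t = 0.003 (d − c)/c = 0.003 × (675 − 220.43)/220.43 = 0.00619.
Since ε_t ≥ 0.005, the section is tension-controlled.

ε_t ≈ 0.00619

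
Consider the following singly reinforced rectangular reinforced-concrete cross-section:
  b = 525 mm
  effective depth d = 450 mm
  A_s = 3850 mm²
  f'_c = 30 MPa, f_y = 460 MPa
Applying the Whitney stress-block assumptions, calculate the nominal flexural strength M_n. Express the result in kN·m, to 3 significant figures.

M_n ≈ 680 kN·m

T = A_s f_y = 3850 × 460 = 1771000 N = 1771 kN.
From C = T: a = T/(0.85 f'_c b) = 1771000/(0.85 × 30 × 525) = 132.29 mm.
M_n = T(d − a/2) = 1771 kN × (450 − 66.145) mm = 679.81 kN·m.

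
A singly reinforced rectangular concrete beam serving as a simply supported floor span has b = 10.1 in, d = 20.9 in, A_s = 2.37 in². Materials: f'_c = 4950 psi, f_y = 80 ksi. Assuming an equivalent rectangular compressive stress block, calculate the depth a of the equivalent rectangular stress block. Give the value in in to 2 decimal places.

a ≈ 4.46 in

T = A_s f_y = 2.37 × 80 = 189.6 kips.
a = T/(0.85 f'_c b) = 189.6/(0.85 × 4.95 × 10.1) = 4.46 in.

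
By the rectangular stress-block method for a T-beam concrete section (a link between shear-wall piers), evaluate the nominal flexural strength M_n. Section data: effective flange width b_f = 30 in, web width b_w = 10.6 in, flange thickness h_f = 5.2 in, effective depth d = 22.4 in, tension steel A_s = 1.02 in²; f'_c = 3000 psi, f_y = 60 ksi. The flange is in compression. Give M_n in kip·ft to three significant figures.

M_n ≈ 112 kip·ft

Tension: T = A_s f_y = 1.02 × 60 = 61.2 kips.
Try a within the flange: a = T/(0.85 f'_c b_f) = 61.2/(0.85 × 3 × 30) = 0.800 in.
Since a = 0.800 ≤ h_f = 5.2 in, the stress block lies entirely in the flange; analyse as a rectangular beam of width b_f.
M_n = T(d − a/2) = 61.2 × (22.4 − 0.4) = 1346.4 kip·in.
M_n = 1346.4/12 = 112.20 kip·ft.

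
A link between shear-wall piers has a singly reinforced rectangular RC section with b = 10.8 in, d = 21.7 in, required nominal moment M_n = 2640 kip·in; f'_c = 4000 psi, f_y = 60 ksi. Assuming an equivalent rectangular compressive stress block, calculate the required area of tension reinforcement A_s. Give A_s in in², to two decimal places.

From M_n = 0.85 f'_c a b (d − a/2):
a = d − √(d² − 2M_n/(0.85 f'_c b)) = 21.7 − √(21.7² − 2 × 2640/(0.85 × 4 × 10.8)) = 3.614 in.
A_s = 0.85 f'_c a b / f_y = 0.85 × 4 × 3.614 × 10.8 / 60 = 2.212 in².

A_s ≈ 2.21 in²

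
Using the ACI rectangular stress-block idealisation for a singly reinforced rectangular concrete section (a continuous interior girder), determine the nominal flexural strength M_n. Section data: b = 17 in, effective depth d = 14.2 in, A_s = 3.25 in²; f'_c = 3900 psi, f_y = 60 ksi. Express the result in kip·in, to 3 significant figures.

T = A_s f_y = 3.25 × 60 = 195 kips.
a = T/(0.85 f'_c b) = 195/(0.85 × 3.9 × 17) = 3.460 in.
M_n = T(d − a/2) = 195 × (14.2 − 1.73) = 2431.7 kip·in.

M_n ≈ 2430 kip·in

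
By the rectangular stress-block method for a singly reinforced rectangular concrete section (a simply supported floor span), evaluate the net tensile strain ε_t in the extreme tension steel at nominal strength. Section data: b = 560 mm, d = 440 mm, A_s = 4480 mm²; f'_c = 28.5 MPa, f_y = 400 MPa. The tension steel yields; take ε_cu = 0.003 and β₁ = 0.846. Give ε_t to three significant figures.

a = A_s f_y/(0.85 f'_c b) = 132.09 mm.
β₁ = 0.846, so c = a/β₁ = 132.09/0.846 = 156.13 mm.
From the linear strain diagram with ε_cu = 0.003: ε_t = 0.003 (d − c)/c = 0.003 × (440 − 156.13)/156.13 = 0.00545.
Since ε_t ≥ 0.005, the section is tension-controlled.

ε_t ≈ 0.00545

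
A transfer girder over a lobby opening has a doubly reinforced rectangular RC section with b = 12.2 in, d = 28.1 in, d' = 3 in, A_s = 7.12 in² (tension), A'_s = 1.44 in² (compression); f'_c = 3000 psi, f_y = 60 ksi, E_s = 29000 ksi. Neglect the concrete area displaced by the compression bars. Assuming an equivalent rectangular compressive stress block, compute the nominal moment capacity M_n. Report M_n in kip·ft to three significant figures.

Assume both steels yield.
a = (A_s − A'_s) f_y/(0.85 f'_c b) = (7.12 − 1.44) × 60/(0.85 × 3 × 12.2) = 10.955 in.
c = a/β₁ = 10.955/0.85 = 12.888 in; ε'_s = 0.003(c − d')/c = 0.0023 ≥ ε_y = 0.0021, so the compression steel yields.
M_n = (A_s − A'_s) f_y (d − a/2) + A'_s f_y (d − d') = 340.8 × (28.1 − 5.4775) + 86.4 × (28.1 − 3) = 7709.7 + 2168.6 = 9878.3 kip·in = 9878.3/12 = 823.19 kip·ft.

M_n ≈ 823 kip·ft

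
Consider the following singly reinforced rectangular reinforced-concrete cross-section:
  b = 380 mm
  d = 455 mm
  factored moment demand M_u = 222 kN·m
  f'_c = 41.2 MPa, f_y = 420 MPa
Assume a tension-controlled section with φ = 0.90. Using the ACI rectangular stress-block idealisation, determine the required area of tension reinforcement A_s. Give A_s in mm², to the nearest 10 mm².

M_n = M_u/φ = 222/0.90 = 246.667 kN·m.
With M_n = 0.85 f'_c a b (d − a/2), solve the quadratic for a:
a = d − √(d² − 2M_n/(0.85 f'_c b)) = 455 − √(455² − 2 × 246.667×10⁶/(0.85 × 41.2 × 380)) = 42.75 mm.
A_s = 0.85 f'_c a b / f_y = 0.85 × 41.2 × 42.75 × 380 / 420 = 1354.5 mm².

A_s ≈ 1350 mm²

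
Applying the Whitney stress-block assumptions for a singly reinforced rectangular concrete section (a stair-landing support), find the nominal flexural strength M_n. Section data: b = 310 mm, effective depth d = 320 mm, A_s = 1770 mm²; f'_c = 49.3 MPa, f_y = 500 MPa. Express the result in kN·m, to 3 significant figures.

M_n ≈ 253 kN·m

T = A_s f_y = 1770 × 500 = 885000 N = 885 kN.
From C = T: a = T/(0.85 f'_c b) = 885000/(0.85 × 49.3 × 310) = 68.13 mm.
M_n = T(d − a/2) = 885 kN × (320 − 34.065) mm = 253.05 kN·m.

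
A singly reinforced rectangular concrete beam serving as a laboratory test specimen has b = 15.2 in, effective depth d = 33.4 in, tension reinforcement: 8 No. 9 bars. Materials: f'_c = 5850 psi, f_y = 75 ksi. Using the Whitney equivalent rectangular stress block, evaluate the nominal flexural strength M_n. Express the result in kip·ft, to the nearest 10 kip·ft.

M_n ≈ 1470 kip·ft

A_s = 8 × 1 = 8 in².
T = A_s f_y = 8 × 75 = 600 kips.
a = T/(0.85 f'_c b) = 600/(0.85 × 5.85 × 15.2) = 7.938 in.
M_n = T(d − a/2) = 600 × (33.4 − 3.969) = 17658.6 kip·in = 17658.6/12 = 1471.55 kip·ft.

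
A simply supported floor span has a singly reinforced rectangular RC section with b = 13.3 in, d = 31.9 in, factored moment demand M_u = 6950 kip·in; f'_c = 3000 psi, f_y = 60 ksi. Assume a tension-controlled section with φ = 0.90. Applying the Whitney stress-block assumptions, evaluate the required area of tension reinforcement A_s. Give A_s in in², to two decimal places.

A_s ≈ 4.63 in²

M_n = M_u/φ = 6950/0.90 = 7722.22 kip·in.
From M_n = 0.85 f'_c a b (d − a/2):
a = d − √(d² − 2M_n/(0.85 f'_c b)) = 31.9 − √(31.9² − 2 × 7722.22/(0.85 × 3 × 13.3)) = 8.189 in.
A_s = 0.85 f'_c a b / f_y = 0.85 × 3 × 8.189 × 13.3 / 60 = 4.629 in².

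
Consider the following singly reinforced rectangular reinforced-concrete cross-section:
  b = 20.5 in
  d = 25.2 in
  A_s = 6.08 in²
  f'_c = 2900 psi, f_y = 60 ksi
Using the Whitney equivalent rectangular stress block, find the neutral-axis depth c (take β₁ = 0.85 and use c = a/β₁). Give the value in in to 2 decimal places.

T = A_s f_y = 6.08 × 60 = 364.8 kips.
a = T/(0.85 f'_c b) = 364.8/(0.85 × 2.9 × 20.5) = 7.2191 in.
With β₁ = 0.85, c = a/β₁ = 7.2191/0.85 = 8.49 in.

c ≈ 8.49 in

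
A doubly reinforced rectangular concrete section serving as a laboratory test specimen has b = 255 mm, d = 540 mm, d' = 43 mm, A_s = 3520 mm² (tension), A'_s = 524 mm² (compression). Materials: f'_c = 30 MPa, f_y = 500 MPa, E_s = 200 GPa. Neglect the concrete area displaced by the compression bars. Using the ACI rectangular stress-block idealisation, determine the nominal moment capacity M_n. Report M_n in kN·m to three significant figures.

Assume both tension and compression steel yield.
Net tension couple steel: A_s − A'_s = 2996 mm².
a = (A_s − A'_s) f_y / (0.85 f'_c b) = 1498000/(0.85 × 30 × 255) = 230.37 mm.
c = a/β₁ = 230.37/0.836 = 275.56 mm; ε'_s = 0.003(c − d')/c = 0.0025 ≥ f_y/E_s = 0.0025, so compression steel does yield.
M_n = (A_s − A'_s) f_y (d − a/2) + A'_s f_y (d − d') = [1498000 × (540 − 115.185) + 262000 × (540 − 43)] × 10⁻⁶ = 636.37 + 130.21 = 766.58 kN·m.

M_n ≈ 767 kN·m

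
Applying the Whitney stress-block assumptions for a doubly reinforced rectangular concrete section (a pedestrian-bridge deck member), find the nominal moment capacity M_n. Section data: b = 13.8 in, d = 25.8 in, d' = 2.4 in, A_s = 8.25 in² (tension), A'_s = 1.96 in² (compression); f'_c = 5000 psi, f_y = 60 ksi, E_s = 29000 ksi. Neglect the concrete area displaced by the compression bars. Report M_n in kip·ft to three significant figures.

M_n ≈ 940 kip·ft

Assume both steels yield.
a = (A_s − A'_s) f_y/(0.85 f'_c b) = (8.25 − 1.96) × 60/(0.85 × 5 × 13.8) = 6.435 in.
c = a/β₁ = 6.435/0.8 = 8.044 in; ε'_s = 0.003(c − d')/c = 0.0021 ≥ ε_y = 0.0021, so the compression steel yields.
M_n = (A_s − A'_s) f_y (d − a/2) + A'_s f_y (d − d') = 377.4 × (25.8 − 3.2175) + 117.6 × (25.8 − 2.4) = 8522.6 + 2751.8 = 11274.4 kip·in = 11274.4/12 = 939.53 kip·ft.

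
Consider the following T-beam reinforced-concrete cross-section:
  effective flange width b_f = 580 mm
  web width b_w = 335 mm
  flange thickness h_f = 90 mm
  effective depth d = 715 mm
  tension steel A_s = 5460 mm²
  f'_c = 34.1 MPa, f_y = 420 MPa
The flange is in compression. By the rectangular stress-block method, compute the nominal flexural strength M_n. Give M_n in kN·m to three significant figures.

M_n ≈ 1470 kN·m

Tension: T = A_s f_y = 5460 × 420 = 2293200 N.
Try a within the flange: a = T/(0.85 f'_c b_f) = 2293200/(0.85 × 34.1 × 580) = 136.41 mm.
a = 136.41 > h_f = 90 mm: the block extends into the web. Split into flange-overhang and web parts.
C_f = 0.85 f'_c (b_f − b_w) h_f = 0.85 × 34.1 × (580 − 335) × 90 = 639119 N.
Remaining web compression depth: a_w = (T − C_f)/(0.85 f'_c b_w) = (2293200 − 639119)/(0.85 × 34.1 × 335) = 170.35 mm.
M_n = C_f(d − h_f/2) + (T − C_f)(d − a_w/2) = 639119 × (715 − 45) + 1654081 × (715 − 85.175) = 428.21 + 1041.78 = 1469.99 × 10⁶ N·mm.
M_n = 1469.99 kN·m.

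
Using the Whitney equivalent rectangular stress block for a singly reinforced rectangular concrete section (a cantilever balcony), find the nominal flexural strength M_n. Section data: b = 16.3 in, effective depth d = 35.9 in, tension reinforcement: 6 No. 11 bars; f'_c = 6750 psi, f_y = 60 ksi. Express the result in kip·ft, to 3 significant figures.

M_n ≈ 1540 kip·ft

A_s = 6 × 1.56 = 9.36 in².
T = A_s f_y = 9.36 × 60 = 561.6 kips.
a = T/(0.85 f'_c b) = 561.6/(0.85 × 6.75 × 16.3) = 6.005 in.
M_n = T(d − a/2) = 561.6 × (35.9 − 3.0025) = 18475.2 kip·in = 18475.2/12 = 1539.60 kip·ft.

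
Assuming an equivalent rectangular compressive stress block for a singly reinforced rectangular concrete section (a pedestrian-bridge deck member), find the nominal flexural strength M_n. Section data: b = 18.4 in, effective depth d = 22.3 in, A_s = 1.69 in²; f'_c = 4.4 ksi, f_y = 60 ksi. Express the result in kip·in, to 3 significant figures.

M_n ≈ 2190 kip·in

T = A_s f_y = 1.69 × 60 = 101.4 kips.
a = T/(0.85 f'_c b) = 101.4/(0.85 × 4.4 × 18.4) = 1.473 in.
M_n = T(d − a/2) = 101.4 × (22.3 − 0.7365) = 2186.5 kip·in.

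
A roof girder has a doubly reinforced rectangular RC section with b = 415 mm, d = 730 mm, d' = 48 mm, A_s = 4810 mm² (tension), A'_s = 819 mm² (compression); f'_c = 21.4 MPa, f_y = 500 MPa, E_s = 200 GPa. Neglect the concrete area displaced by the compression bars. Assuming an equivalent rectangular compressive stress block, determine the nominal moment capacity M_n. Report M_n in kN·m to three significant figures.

Assume both tension and compression steel yield.
Net tension couple steel: A_s − A'_s = 3991 mm².
a = (A_s − A'_s) f_y / (0.85 f'_c b) = 1995500/(0.85 × 21.4 × 415) = 264.34 mm.
c = a/β₁ = 264.34/0.85 = 310.99 mm; ε'_s = 0.003(c − d')/c = 0.0025 ≥ f_y/E_s = 0.0025, so compression steel does yield.
M_n = (A_s − A'_s) f_y (d − a/2) + A'_s f_y (d − d') = [1995500 × (730 − 132.17) + 409500 × (730 − 48)] × 10⁻⁶ = 1192.97 + 279.28 = 1472.25 kN·m.

M_n ≈ 1470 kN·m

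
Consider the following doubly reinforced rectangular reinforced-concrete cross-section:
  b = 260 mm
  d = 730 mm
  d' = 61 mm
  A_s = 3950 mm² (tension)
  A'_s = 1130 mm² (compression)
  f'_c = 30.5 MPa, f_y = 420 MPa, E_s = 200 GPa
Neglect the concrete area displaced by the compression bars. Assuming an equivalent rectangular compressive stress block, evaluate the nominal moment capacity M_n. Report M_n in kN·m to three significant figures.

M_n ≈ 1080 kN·m

Assume both tension and compression steel yield.
Net tension couple steel: A_s − A'_s = 2820 mm².
a = (A_s − A'_s) f_y / (0.85 f'_c b) = 1184400/(0.85 × 30.5 × 260) = 175.71 mm.
c = a/β₁ = 175.71/0.832 = 211.19 mm; ε'_s = 0.003(c − d')/c = 0.0021 ≥ f_y/E_s = 0.0021, so compression steel does yield.
M_n = (A_s − A'_s) f_y (d − a/2) + A'_s f_y (d − d') = [1184400 × (730 − 87.855) + 474600 × (730 − 61)] × 10⁻⁶ = 760.56 + 317.51 = 1078.07 kN·m.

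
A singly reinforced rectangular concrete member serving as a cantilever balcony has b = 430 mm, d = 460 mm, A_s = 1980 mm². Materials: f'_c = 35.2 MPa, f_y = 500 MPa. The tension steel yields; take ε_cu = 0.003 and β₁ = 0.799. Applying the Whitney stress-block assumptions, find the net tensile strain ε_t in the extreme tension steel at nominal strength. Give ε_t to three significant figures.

ε_t ≈ 0.0113

a = A_s f_y/(0.85 f'_c b) = 76.95 mm.
β₁ = 0.799, so c = a/β₁ = 76.95/0.799 = 96.31 mm.
From the linear strain diagram with ε_cu = 0.003: ε_t = 0.003 (d − c)/c = 0.003 × (460 − 96.31)/96.31 = 0.0113.
Since ε_t ≥ 0.005, the section is tension-controlled.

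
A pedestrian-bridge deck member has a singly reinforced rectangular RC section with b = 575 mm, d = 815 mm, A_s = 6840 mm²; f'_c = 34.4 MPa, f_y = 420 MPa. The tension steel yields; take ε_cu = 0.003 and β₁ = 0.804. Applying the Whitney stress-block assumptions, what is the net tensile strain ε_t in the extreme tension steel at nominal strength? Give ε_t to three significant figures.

ε_t ≈ 0.00850

a = A_s f_y/(0.85 f'_c b) = 170.87 mm.
β₁ = 0.804, so c = a/β₁ = 170.87/0.804 = 212.52 mm.
From the linear strain diagram with ε_cu = 0.003: ε_t = 0.003 (d − c)/c = 0.003 × (815 − 212.52)/212.52 = 0.00850.
Since ε_t ≥ 0.005, the section is tension-controlled.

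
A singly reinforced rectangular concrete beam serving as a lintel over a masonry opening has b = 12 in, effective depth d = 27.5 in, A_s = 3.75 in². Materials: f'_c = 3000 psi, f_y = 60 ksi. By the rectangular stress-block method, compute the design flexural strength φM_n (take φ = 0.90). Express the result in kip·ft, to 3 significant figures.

φM_n ≈ 402 kip·ft

T = A_s f_y = 3.75 × 60 = 225 kips.
a = T/(0.85 f'_c b) = 225/(0.85 × 3 × 12) = 7.353 in.
M_n = T(d − a/2) = 225 × (27.5 − 3.6765) = 5360.3 kip·in = 5360.3/12 = 446.69 kip·ft.
φM_n = 0.90 × 446.69 = 402.02 kip·ft.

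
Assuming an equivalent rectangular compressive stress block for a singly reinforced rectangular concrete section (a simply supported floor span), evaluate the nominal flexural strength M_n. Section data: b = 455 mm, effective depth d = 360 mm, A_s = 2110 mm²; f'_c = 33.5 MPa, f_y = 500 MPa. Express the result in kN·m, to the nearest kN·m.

T = A_s f_y = 2110 × 500 = 1055000 N = 1055 kN.
From C = T: a = T/(0.85 f'_c b) = 1055000/(0.85 × 33.5 × 455) = 81.43 mm.
M_n = T(d − a/2) = 1055 kN × (360 − 40.715) mm = 336.85 kN·m.

M_n ≈ 337 kN·m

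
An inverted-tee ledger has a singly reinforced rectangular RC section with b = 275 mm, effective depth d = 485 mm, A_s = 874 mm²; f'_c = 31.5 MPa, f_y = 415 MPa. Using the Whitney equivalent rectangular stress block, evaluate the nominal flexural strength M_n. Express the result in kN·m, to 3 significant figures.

M_n ≈ 167 kN·m

T = A_s f_y = 874 × 415 = 362710 N = 362.71 kN.
From C = T: a = T/(0.85 f'_c b) = 362710/(0.85 × 31.5 × 275) = 49.26 mm.
M_n = T(d − a/2) = 362.71 kN × (485 − 24.63) mm = 166.98 kN·m.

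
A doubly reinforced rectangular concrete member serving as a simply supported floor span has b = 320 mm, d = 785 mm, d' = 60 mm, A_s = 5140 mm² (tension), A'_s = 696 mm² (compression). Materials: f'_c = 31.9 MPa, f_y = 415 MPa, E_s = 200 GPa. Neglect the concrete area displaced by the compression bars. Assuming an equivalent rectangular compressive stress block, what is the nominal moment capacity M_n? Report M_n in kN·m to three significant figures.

Assume both tension and compression steel yield.
Net tension couple steel: A_s − A'_s = 4444 mm².
a = (A_s − A'_s) f_y / (0.85 f'_c b) = 1844260/(0.85 × 31.9 × 320) = 212.55 mm.
c = a/β₁ = 212.55/0.822 = 258.58 mm; ε'_s = 0.003(c − d')/c = 0.0023 ≥ f_y/E_s = 0.0021, so compression steel does yield.
M_n = (A_s − A'_s) f_y (d − a/2) + A'_s f_y (d − d') = [1844260 × (785 − 106.275) + 288840 × (785 − 60)] × 10⁻⁶ = 1251.75 + 209.41 = 1461.16 kN·m.

M_n ≈ 1460 kN·m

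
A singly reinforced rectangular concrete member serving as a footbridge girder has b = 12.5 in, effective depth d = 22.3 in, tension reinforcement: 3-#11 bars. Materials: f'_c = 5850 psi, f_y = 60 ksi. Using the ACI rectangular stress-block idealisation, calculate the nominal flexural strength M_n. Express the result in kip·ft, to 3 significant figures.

A_s = 3 × 1.56 = 4.68 in².
T = A_s f_y = 4.68 × 60 = 280.8 kips.
a = T/(0.85 f'_c b) = 280.8/(0.85 × 5.85 × 12.5) = 4.518 in.
M_n = T(d − a/2) = 280.8 × (22.3 − 2.259) = 5627.5 kip·in = 5627.5/12 = 468.96 kip·ft.

M_n ≈ 469 kip·ft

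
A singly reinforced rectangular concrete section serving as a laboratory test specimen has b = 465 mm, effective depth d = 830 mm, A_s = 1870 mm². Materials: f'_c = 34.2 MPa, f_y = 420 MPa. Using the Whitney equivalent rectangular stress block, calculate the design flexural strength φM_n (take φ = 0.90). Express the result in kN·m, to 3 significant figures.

φM_n ≈ 566 kN·m

T = A_s f_y = 1870 × 420 = 785400 N = 785.4 kN.
From C = T: a = T/(0.85 f'_c b) = 785400/(0.85 × 34.2 × 465) = 58.10 mm.
M_n = T(d − a/2) = 785.4 kN × (830 − 29.05) mm = 629.07 kN·m.
φM_n = 0.90 × 629.07 = 566.16 kN·m.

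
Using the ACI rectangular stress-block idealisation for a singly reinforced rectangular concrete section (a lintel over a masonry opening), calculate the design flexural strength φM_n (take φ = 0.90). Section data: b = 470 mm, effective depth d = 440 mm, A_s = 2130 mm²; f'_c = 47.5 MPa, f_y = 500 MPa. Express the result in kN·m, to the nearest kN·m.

φM_n ≈ 395 kN·m

T = A_s f_y = 2130 × 500 = 1065000 N = 1065 kN.
From C = T: a = T/(0.85 f'_c b) = 1065000/(0.85 × 47.5 × 470) = 56.12 mm.
M_n = T(d − a/2) = 1065 kN × (440 − 28.06) mm = 438.72 kN·m.
φM_n = 0.90 × 438.72 = 394.85 kN·m.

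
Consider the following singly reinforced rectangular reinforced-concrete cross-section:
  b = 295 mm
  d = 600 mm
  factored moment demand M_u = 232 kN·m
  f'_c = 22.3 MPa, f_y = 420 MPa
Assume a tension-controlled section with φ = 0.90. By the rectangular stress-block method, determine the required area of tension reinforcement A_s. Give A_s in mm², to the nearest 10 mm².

A_s ≈ 1100 mm²

M_n = M_u/φ = 232/0.90 = 257.778 kN·m.
With M_n = 0.85 f'_c a b (d − a/2), solve the quadratic for a:
a = d − √(d² − 2M_n/(0.85 f'_c b)) = 600 − √(600² − 2 × 257.778×10⁶/(0.85 × 22.3 × 295)) = 82.51 mm.
A_s = 0.85 f'_c a b / f_y = 0.85 × 22.3 × 82.51 × 295 / 420 = 1098.5 mm².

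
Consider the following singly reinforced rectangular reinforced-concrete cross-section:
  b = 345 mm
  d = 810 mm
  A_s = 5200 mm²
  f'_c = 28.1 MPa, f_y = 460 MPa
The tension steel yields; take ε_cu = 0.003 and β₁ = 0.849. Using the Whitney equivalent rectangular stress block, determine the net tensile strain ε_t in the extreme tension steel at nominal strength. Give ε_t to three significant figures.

ε_t ≈ 0.00411

a = A_s f_y/(0.85 f'_c b) = 290.28 mm.
β₁ = 0.849, so c = a/β₁ = 290.28/0.849 = 341.91 mm.
From the linear strain diagram with ε_cu = 0.003: ε_t = 0.003 (d − c)/c = 0.003 × (810 − 341.91)/341.91 = 0.00411.
ε_t is between 0.004 and 0.005 — transition zone.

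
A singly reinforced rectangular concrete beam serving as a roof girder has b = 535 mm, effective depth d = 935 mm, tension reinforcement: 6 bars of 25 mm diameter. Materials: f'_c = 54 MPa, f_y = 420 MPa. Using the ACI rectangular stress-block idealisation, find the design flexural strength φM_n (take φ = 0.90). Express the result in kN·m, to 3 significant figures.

φM_n ≈ 1010 kN·m

A_s = 6 × 491 = 2946 mm².
T = A_s f_y = 2946 × 420 = 1237320 N = 1237.32 kN.
From C = T: a = T/(0.85 f'_c b) = 1237320/(0.85 × 54 × 535) = 50.39 mm.
M_n = T(d − a/2) = 1237.32 kN × (935 − 25.195) mm = 1125.72 kN·m.
φM_n = 0.90 × 1125.72 = 1013.15 kN·m.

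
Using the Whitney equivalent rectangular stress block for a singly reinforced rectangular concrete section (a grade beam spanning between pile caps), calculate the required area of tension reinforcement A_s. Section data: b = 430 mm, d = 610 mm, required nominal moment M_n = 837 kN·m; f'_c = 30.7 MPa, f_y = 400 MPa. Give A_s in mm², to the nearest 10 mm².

A_s ≈ 3870 mm²

With M_n = 0.85 f'_c a b (d − a/2), solve the quadratic for a:
a = d − √(d² − 2M_n/(0.85 f'_c b)) = 610 − √(610² − 2 × 837×10⁶/(0.85 × 30.7 × 430)) = 137.86 mm.
A_s = 0.85 f'_c a b / f_y = 0.85 × 30.7 × 137.86 × 430 / 400 = 3867.3 mm².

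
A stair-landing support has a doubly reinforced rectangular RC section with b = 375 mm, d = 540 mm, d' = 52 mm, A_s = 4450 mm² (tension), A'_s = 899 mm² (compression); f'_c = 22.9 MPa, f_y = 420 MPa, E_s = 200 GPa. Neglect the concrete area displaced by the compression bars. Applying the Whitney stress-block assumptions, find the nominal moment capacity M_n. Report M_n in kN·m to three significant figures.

M_n ≈ 837 kN·m

Assume both tension and compression steel yield.
Net tension couple steel: A_s − A'_s = 3551 mm².
a = (A_s − A'_s) f_y / (0.85 f'_c b) = 1491420/(0.85 × 22.9 × 375) = 204.32 mm.
c = a/β₁ = 204.32/0.85 = 240.38 mm; ε'_s = 0.003(c − d')/c = 0.0024 ≥ f_y/E_s = 0.0021, so compression steel does yield.
M_n = (A_s − A'_s) f_y (d − a/2) + A'_s f_y (d − d') = [1491420 × (540 − 102.16) + 377580 × (540 − 52)] × 10⁻⁶ = 653.00 + 184.26 = 837.26 kN·m.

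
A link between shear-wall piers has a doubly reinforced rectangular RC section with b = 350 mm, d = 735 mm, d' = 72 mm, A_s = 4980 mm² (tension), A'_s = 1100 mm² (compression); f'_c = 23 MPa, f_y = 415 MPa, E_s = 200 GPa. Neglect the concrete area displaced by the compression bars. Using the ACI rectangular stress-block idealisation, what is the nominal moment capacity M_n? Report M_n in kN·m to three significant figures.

Assume both tension and compression steel yield.
Net tension couple steel: A_s − A'_s = 3880 mm².
a = (A_s − A'_s) f_y / (0.85 f'_c b) = 1610200/(0.85 × 23 × 350) = 235.32 mm.
c = a/β₁ = 235.32/0.85 = 276.85 mm; ε'_s = 0.003(c − d')/c = 0.0022 ≥ f_y/E_s = 0.0021, so compression steel does yield.
M_n = (A_s − A'_s) f_y (d − a/2) + A'_s f_y (d − d') = [1610200 × (735 − 117.66) + 456500 × (735 − 72)] × 10⁻⁶ = 994.04 + 302.66 = 1296.70 kN·m.

M_n ≈ 1300 kN·m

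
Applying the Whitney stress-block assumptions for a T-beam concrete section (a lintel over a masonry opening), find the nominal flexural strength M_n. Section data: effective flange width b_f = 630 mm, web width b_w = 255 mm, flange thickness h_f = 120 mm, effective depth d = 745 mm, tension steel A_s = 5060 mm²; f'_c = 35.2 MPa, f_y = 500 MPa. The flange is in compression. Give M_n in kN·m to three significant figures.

M_n ≈ 1710 kN·m

Tension: T = A_s f_y = 5060 × 500 = 2530000 N.
Try a within the flange: a = T/(0.85 f'_c b_f) = 2530000/(0.85 × 35.2 × 630) = 134.22 mm.
a = 134.22 > h_f = 120 mm: the block extends into the web. Split into flange-overhang and web parts.
C_f = 0.85 f'_c (b_f − b_w) h_f = 0.85 × 35.2 × (630 − 255) × 120 = 1346400 N.
Remaining web compression depth: a_w = (T − C_f)/(0.85 f'_c b_w) = (2530000 − 1346400)/(0.85 × 35.2 × 255) = 155.13 mm.
M_n = C_f(d − h_f/2) + (T − C_f)(d − a_w/2) = 1346400 × (745 − 60) + 1183600 × (745 − 77.565) = 922.28 + 789.98 = 1712.26 × 10⁶ N·mm.
M_n = 1712.26 kN·m.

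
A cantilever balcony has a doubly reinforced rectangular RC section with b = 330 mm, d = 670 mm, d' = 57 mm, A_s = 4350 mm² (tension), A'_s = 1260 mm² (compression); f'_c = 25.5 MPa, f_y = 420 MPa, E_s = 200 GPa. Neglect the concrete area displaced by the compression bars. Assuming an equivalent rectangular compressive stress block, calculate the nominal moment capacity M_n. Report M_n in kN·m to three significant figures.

Assume both tension and compression steel yield.
Net tension couple steel: A_s − A'_s = 3090 mm².
a = (A_s − A'_s) f_y / (0.85 f'_c b) = 1297800/(0.85 × 25.5 × 330) = 181.44 mm.
c = a/β₁ = 181.44/0.85 = 213.46 mm; ε'_s = 0.003(c − d')/c = 0.0022 ≥ f_y/E_s = 0.0021, so compression steel does yield.
M_n = (A_s − A'_s) f_y (d − a/2) + A'_s f_y (d − d') = [1297800 × (670 − 90.72) + 529200 × (670 − 57)] × 10⁻⁶ = 751.79 + 324.40 = 1076.19 kN·m.

M_n ≈ 1080 kN·m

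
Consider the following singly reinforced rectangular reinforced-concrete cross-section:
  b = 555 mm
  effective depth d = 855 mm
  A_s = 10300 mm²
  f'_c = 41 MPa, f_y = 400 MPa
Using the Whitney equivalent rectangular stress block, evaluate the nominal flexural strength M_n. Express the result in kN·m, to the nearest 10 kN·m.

M_n ≈ 3080 kN·m

T = A_s f_y = 10300 × 400 = 4120000 N = 4120 kN.
From C = T: a = T/(0.85 f'_c b) = 4120000/(0.85 × 41 × 555) = 213.01 mm.
M_n = T(d − a/2) = 4120 kN × (855 − 106.505) mm = 3083.80 kN·m.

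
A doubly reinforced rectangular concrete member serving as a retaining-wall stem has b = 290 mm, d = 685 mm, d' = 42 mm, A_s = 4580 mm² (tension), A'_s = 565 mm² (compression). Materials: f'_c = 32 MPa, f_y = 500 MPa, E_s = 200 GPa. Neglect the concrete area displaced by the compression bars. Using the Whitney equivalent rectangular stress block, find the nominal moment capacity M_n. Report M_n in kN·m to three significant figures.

Assume both tension and compression steel yield.
Net tension couple steel: A_s − A'_s = 4015 mm².
a = (A_s − A'_s) f_y / (0.85 f'_c b) = 2007500/(0.85 × 32 × 290) = 254.50 mm.
c = a/β₁ = 254.50/0.821 = 309.99 mm; ε'_s = 0.003(c − d')/c = 0.0026 ≥ f_y/E_s = 0.0025, so compression steel does yield.
M_n = (A_s − A'_s) f_y (d − a/2) + A'_s f_y (d − d') = [2007500 × (685 − 127.25) + 282500 × (685 − 42)] × 10⁻⁶ = 1119.68 + 181.65 = 1301.33 kN·m.

M_n ≈ 1300 kN·m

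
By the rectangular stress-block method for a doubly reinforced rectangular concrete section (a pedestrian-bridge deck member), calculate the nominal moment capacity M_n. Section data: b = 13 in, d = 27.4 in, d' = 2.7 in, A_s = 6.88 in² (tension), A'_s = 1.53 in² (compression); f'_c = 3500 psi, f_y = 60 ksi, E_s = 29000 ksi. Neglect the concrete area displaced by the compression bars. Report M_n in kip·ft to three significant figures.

Assume both steels yield.
a = (A_s − A'_s) f_y/(0.85 f'_c b) = (6.88 − 1.53) × 60/(0.85 × 3.5 × 13) = 8.300 in.
c = a/β₁ = 8.300/0.85 = 9.765 in; ε'_s = 0.003(c − d')/c = 0.0022 ≥ ε_y = 0.0021, so the compression steel yields.
M_n = (A_s − A'_s) f_y (d − a/2) + A'_s f_y (d − d') = 321 × (27.4 − 4.15) + 91.8 × (27.4 − 2.7) = 7463.3 + 2267.5 = 9730.8 kip·in = 9730.8/12 = 810.90 kip·ft.

M_n ≈ 811 kip·ft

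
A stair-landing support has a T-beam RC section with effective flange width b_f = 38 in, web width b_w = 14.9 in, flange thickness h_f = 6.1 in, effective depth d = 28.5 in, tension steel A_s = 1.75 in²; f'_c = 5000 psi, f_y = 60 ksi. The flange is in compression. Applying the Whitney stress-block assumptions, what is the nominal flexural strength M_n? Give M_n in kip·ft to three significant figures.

Tension: T = A_s f_y = 1.75 × 60 = 105 kips.
Try a within the flange: a = T/(0.85 f'_c b_f) = 105/(0.85 × 5 × 38) = 0.650 in.
Since a = 0.650 ≤ h_f = 6.1 in, the stress block lies entirely in the flange; analyse as a rectangular beam of width b_f.
M_n = T(d − a/2) = 105 × (28.5 − 0.325) = 2958.4 kip·in.
M_n = 2958.4/12 = 246.53 kip·ft.

M_n ≈ 247 kip·ft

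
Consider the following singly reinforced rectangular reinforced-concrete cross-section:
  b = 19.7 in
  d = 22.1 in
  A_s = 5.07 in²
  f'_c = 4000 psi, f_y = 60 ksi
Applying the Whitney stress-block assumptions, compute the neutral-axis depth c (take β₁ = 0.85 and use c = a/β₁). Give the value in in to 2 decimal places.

c ≈ 5.34 in

T = A_s f_y = 5.07 × 60 = 304.2 kips.
a = T/(0.85 f'_c b) = 304.2/(0.85 × 4 × 19.7) = 4.5417 in.
With β₁ = 0.85, c = a/β₁ = 4.5417/0.85 = 5.34 in.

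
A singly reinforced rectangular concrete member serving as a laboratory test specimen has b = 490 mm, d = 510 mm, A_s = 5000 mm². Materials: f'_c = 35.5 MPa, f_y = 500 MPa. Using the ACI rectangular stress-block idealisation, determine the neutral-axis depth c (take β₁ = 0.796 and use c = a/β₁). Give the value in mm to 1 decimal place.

c ≈ 212.4 mm

T = A_s f_y = 5000 × 500 = 2500000 N = 2500 kN.
Setting C = 0.85 f'_c a b equal to T: a = 2500000/(0.85 × 35.5 × 490) = 169.082 mm.
With β₁ = 0.796, c = a/β₁ = 169.082/0.796 = 212.4 mm.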